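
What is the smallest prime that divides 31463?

73

31463 is odd.
Digit sum 17, not divisible by 3.
Ends in 3: not divisible by 5.
7: 31463 = 7·4494 + 5
11: 31463 = 11·2860 + 3
13: 31463 = 13·2420 + 3
17: 31463 = 17·1850 + 13
19: 31463 = 19·1655 + 18
23: 31463 = 23·1367 + 22
29: 31463 = 29·1084 + 27
31: 31463 = 31·1014 + 29
37: 31463 = 37·850 + 13
41: 31463 = 41·767 + 16
43: 31463 = 43·731 + 30
47: 31463 = 47·669 + 20
53: 31463 = 53·593 + 34
59: 31463 = 59·533 + 16
61: 31463 = 61·515 + 48
67: 31463 = 67·469 + 40
71: 31463 = 71·443 + 10
73: 31463 = 73·431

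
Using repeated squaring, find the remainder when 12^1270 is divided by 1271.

893

12^1 ≡ 12 (mod 1271)
12^2 ≡ 12^2 = 144 ≡ 144 (mod 1271)
12^4 ≡ 144^2 = 20736 ≡ 400 (mod 1271)
12^8 ≡ 400^2 = 160000 ≡ 1125 (mod 1271)
12^16 ≡ 1125^2 = 1265625 ≡ 980 (mod 1271)
12^32 ≡ 980^2 = 960400 ≡ 795 (mod 1271)
12^64 ≡ 795^2 = 632025 ≡ 338 (mod 1271)
12^128 ≡ 338^2 = 114244 ≡ 1125 (mod 1271)
12^256 ≡ 1125^2 = 1265625 ≡ 980 (mod 1271)
12^512 ≡ 980^2 = 960400 ≡ 795 (mod 1271)
12^1024 ≡ 795^2 = 632025 ≡ 338 (mod 1271)
1270 = 1024 + 128 + 64 + 32 + 16 + 4 + 2 in binary powers of 2.
So 12^1270 ≡ 338 · 1125 · 338 · 795 · 980 · 400 · 144 ≡ 893 (mod 1271).
Since 893 ≠ 1, base 12 is a Fermat witness: 1271 is composite.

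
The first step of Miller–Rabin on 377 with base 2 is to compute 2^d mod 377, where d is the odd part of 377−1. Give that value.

377 − 1 = 376 = 2^3 · 47, so d = 47.
2^1 ≡ 2 (mod 377)
2^2 ≡ 2^2 = 4 ≡ 4 (mod 377)
2^4 ≡ 4^2 = 16 ≡ 16 (mod 377)
2^8 ≡ 16^2 = 256 ≡ 256 (mod 377)
2^16 ≡ 256^2 = 65536 ≡ 315 (mod 377)
2^32 ≡ 315^2 = 99225 ≡ 74 (mod 377)
47 = 32 + 8 + 4 + 2 + 1 in binary powers of 2.
So 2^47 ≡ 74 · 256 · 16 · 4 · 2 ≡ 345 (mod 377).
Squaring chain: 345 → 270 → 139; never reaches −1, so base 2 is a Miller–Rabin witness that 377 is composite.

345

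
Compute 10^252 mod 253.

177

10^1 ≡ 10 (mod 253)
10^2 ≡ 10^2 = 100 ≡ 100 (mod 253)
10^4 ≡ 100^2 = 10000 ≡ 133 (mod 253)
10^8 ≡ 133^2 = 17689 ≡ 232 (mod 253)
10^16 ≡ 232^2 = 53824 ≡ 188 (mod 253)
10^32 ≡ 188^2 = 35344 ≡ 177 (mod 253)
10^64 ≡ 177^2 = 31329 ≡ 210 (mod 253)
10^128 ≡ 210^2 = 44100 ≡ 78 (mod 253)
252 = 128 + 64 + 32 + 16 + 8 + 4 in binary powers of 2.
So 10^252 ≡ 78 · 210 · 177 · 188 · 232 · 133 ≡ 177 (mod 253).
Since 177 ≠ 1, base 10 is a Fermat witness: 253 is composite.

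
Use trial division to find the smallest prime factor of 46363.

71

46363 is odd.
Digit sum 22, not divisible by 3.
Ends in 3: not divisible by 5.
7: 46363 = 7·6623 + 2
11: 46363 = 11·4214 + 9
13: 46363 = 13·3566 + 5
17: 46363 = 17·2727 + 4
19: 46363 = 19·2440 + 3
23: 46363 = 23·2015 + 18
29: 46363 = 29·1598 + 21
31: 46363 = 31·1495 + 18
37: 46363 = 37·1253 + 2
41: 46363 = 41·1130 + 33
43: 46363 = 43·1078 + 9
47: 46363 = 47·986 + 21
53: 46363 = 53·874 + 41
59: 46363 = 59·785 + 48
61: 46363 = 61·760 + 3
67: 46363 = 67·691 + 66
71: 46363 = 71·653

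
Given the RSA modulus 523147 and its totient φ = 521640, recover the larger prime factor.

967

φ(n) = (p−1)(q−1) = n − (p+q) + 1, so p + q = 523147 − 521640 + 1 = 1508.
p and q are the roots of t² − 1508t + 523147 = 0.
Discriminant: 1508² − 4·523147 = 2274064 − 2092588 = 181476; √181476 = 426.
q = (1508 − 426)/2 = 541, p = (1508 + 426)/2 = 967.
Check: 541 · 967 = 523147.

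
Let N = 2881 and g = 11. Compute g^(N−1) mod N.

729

11^1 ≡ 11 (mod 2881)
11^2 ≡ 11^2 = 121 ≡ 121 (mod 2881)
11^4 ≡ 121^2 = 14641 ≡ 236 (mod 2881)
11^8 ≡ 236^2 = 55696 ≡ 957 (mod 2881)
11^16 ≡ 957^2 = 915849 ≡ 2572 (mod 2881)
11^32 ≡ 2572^2 = 6615184 ≡ 408 (mod 2881)
11^64 ≡ 408^2 = 166464 ≡ 2247 (mod 2881)
11^128 ≡ 2247^2 = 5049009 ≡ 1497 (mod 2881)
11^256 ≡ 1497^2 = 2241009 ≡ 2472 (mod 2881)
11^512 ≡ 2472^2 = 6110784 ≡ 183 (mod 2881)
11^1024 ≡ 183^2 = 33489 ≡ 1798 (mod 2881)
11^2048 ≡ 1798^2 = 3232804 ≡ 322 (mod 2881)
2880 = 2048 + 512 + 256 + 64 in binary powers of 2.
So 11^2880 ≡ 322 · 183 · 2472 · 2247 ≡ 729 (mod 2881).
Since 729 ≠ 1, base 11 is a Fermat witness: 2881 is composite.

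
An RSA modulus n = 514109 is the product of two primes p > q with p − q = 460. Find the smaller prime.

Since p = q + 460, we have 514109 = q(q + 460), so q² + 460q − 514109 = 0.
Discriminant: 460² + 4·514109 = 211600 + 2056436 = 2268036; √2268036 = 1506.
q = (−460 + 1506)/2 = 523, and p = q + 460 = 983.
Check: 523 · 983 = 514109.

523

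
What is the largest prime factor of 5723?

97

5723 = 59 · 97
97 is prime.
So 5723 = 59 · 97; the largest prime factor is 97.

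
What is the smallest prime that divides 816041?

816041 is odd.
Digit sum 20, not divisible by 3.
Ends in 1: not divisible by 5.
7: 816041 = 7·116577 + 2
11: 816041 = 11·74185 + 6
13: 816041 = 13·62772 + 5
17: 816041 = 17·48002 + 7
19: 816041 = 19·42949 + 10
23: 816041 = 23·35480 + 1
29: 816041 = 29·28139 + 10
31: 816041 = 31·26323 + 28
37: 816041 = 37·22055 + 6
41: 816041 = 41·19903 + 18
43: 816041 = 43·18977 + 30
47: 816041 = 47·17362 + 27
53: 816041 = 53·15397

53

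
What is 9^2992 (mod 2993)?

575

9^1 ≡ 9 (mod 2993)
9^2 ≡ 9^2 = 81 ≡ 81 (mod 2993)
9^4 ≡ 81^2 = 6561 ≡ 575 (mod 2993)
9^8 ≡ 575^2 = 330625 ≡ 1395 (mod 2993)
9^16 ≡ 1395^2 = 1946025 ≡ 575 (mod 2993)
9^32 ≡ 575^2 = 330625 ≡ 1395 (mod 2993)
9^64 ≡ 1395^2 = 1946025 ≡ 575 (mod 2993)
9^128 ≡ 575^2 = 330625 ≡ 1395 (mod 2993)
9^256 ≡ 1395^2 = 1946025 ≡ 575 (mod 2993)
9^512 ≡ 575^2 = 330625 ≡ 1395 (mod 2993)
9^1024 ≡ 1395^2 = 1946025 ≡ 575 (mod 2993)
9^2048 ≡ 575^2 = 330625 ≡ 1395 (mod 2993)
2992 = 2048 + 512 + 256 + 128 + 32 + 16 in binary powers of 2.
So 9^2992 ≡ 1395 · 1395 · 575 · 1395 · 1395 · 575 ≡ 575 (mod 2993).
Since 575 ≠ 1, base 9 is a Fermat witness: 2993 is composite.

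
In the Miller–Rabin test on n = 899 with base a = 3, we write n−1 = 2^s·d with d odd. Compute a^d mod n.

641

899 − 1 = 898 = 2^1 · 449, so d = 449.
3^1 ≡ 3 (mod 899)
3^2 ≡ 3^2 = 9 ≡ 9 (mod 899)
3^4 ≡ 9^2 = 81 ≡ 81 (mod 899)
3^8 ≡ 81^2 = 6561 ≡ 268 (mod 899)
3^16 ≡ 268^2 = 71824 ≡ 803 (mod 899)
3^32 ≡ 803^2 = 644809 ≡ 226 (mod 899)
3^64 ≡ 226^2 = 51076 ≡ 732 (mod 899)
3^128 ≡ 732^2 = 535824 ≡ 20 (mod 899)
3^256 ≡ 20^2 = 400 ≡ 400 (mod 899)
449 = 256 + 128 + 64 + 1 in binary powers of 2.
So 3^449 ≡ 400 · 20 · 732 · 3 ≡ 641 (mod 899).
Squaring chain: 641; never reaches −1, so base 3 is a Miller–Rabin witness that 899 is composite.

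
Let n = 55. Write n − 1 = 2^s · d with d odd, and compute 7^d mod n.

55 − 1 = 54 = 2^1 · 27, so d = 27.
7^1 ≡ 7 (mod 55)
7^2 ≡ 7^2 = 49 ≡ 49 (mod 55)
7^4 ≡ 49^2 = 2401 ≡ 36 (mod 55)
7^8 ≡ 36^2 = 1296 ≡ 31 (mod 55)
7^16 ≡ 31^2 = 961 ≡ 26 (mod 55)
27 = 16 + 8 + 2 + 1 in binary powers of 2.
So 7^27 ≡ 26 · 31 · 49 · 7 ≡ 28 (mod 55).
Squaring chain: 28; never reaches −1, so base 7 is a Miller–Rabin witness that 55 is composite.

28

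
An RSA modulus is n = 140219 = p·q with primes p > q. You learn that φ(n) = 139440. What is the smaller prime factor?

φ(n) = (p−1)(q−1) = n − (p+q) + 1, so p + q = 140219 − 139440 + 1 = 780.
p and q are the roots of t² − 780t + 140219 = 0.
Discriminant: 780² − 4·140219 = 608400 − 560876 = 47524; √47524 = 218.
q = (780 − 218)/2 = 281, p = (780 + 218)/2 = 499.
Check: 281 · 499 = 140219.

281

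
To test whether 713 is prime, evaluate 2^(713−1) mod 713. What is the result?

2^1 ≡ 2 (mod 713)
2^2 ≡ 2^2 = 4 ≡ 4 (mod 713)
2^4 ≡ 4^2 = 16 ≡ 16 (mod 713)
2^8 ≡ 16^2 = 256 ≡ 256 (mod 713)
2^16 ≡ 256^2 = 65536 ≡ 653 (mod 713)
2^32 ≡ 653^2 = 426409 ≡ 35 (mod 713)
2^64 ≡ 35^2 = 1225 ≡ 512 (mod 713)
2^128 ≡ 512^2 = 262144 ≡ 473 (mod 713)
2^256 ≡ 473^2 = 223729 ≡ 560 (mod 713)
2^512 ≡ 560^2 = 313600 ≡ 593 (mod 713)
712 = 512 + 128 + 64 + 8 in binary powers of 2.
So 2^712 ≡ 593 · 473 · 512 · 256 ≡ 624 (mod 713).
Since 624 ≠ 1, base 2 is a Fermat witness: 713 is composite.

624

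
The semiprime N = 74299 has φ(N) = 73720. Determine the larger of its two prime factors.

φ(n) = (p−1)(q−1) = n − (p+q) + 1, so p + q = 74299 − 73720 + 1 = 580.
p and q are the roots of t² − 580t + 74299 = 0.
Discriminant: 580² − 4·74299 = 336400 − 297196 = 39204; √39204 = 198.
q = (580 − 198)/2 = 191, p = (580 + 198)/2 = 389.
Check: 191 · 389 = 74299.

389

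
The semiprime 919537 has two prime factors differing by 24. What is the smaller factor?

Since p = q + 24, we have 919537 = q(q + 24), so q² + 24q − 919537 = 0.
Discriminant: 24² + 4·919537 = 576 + 3678148 = 3678724; √3678724 = 1918.
q = (−24 + 1918)/2 = 947, and p = q + 24 = 971.
Check: 947 · 971 = 919537.

947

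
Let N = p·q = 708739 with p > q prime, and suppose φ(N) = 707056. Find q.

827

φ(n) = (p−1)(q−1) = n − (p+q) + 1, so p + q = 708739 − 707056 + 1 = 1684.
p and q are the roots of t² − 1684t + 708739 = 0.
Discriminant: 1684² − 4·708739 = 2835856 − 2834956 = 900; √900 = 30.
q = (1684 − 30)/2 = 827, p = (1684 + 30)/2 = 857.
Check: 827 · 857 = 708739.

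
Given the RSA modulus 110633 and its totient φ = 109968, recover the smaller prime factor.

φ(n) = (p−1)(q−1) = n − (p+q) + 1, so p + q = 110633 − 109968 + 1 = 666.
p and q are the roots of t² − 666t + 110633 = 0.
Discriminant: 666² − 4·110633 = 443556 − 442532 = 1024; √1024 = 32.
q = (666 − 32)/2 = 317, p = (666 + 32)/2 = 349.
Check: 317 · 349 = 110633.

317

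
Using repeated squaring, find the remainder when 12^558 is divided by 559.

12^1 ≡ 12 (mod 559)
12^2 ≡ 12^2 = 144 ≡ 144 (mod 559)
12^4 ≡ 144^2 = 20736 ≡ 53 (mod 559)
12^8 ≡ 53^2 = 2809 ≡ 14 (mod 559)
12^16 ≡ 14^2 = 196 ≡ 196 (mod 559)
12^32 ≡ 196^2 = 38416 ≡ 404 (mod 559)
12^64 ≡ 404^2 = 163216 ≡ 547 (mod 559)
12^128 ≡ 547^2 = 299209 ≡ 144 (mod 559)
12^256 ≡ 144^2 = 20736 ≡ 53 (mod 559)
12^512 ≡ 53^2 = 2809 ≡ 14 (mod 559)
558 = 512 + 32 + 8 + 4 + 2 in binary powers of 2.
So 12^558 ≡ 14 · 404 · 14 · 53 · 144 ≡ 183 (mod 559).
Since 183 ≠ 1, base 12 is a Fermat witness: 559 is composite.

183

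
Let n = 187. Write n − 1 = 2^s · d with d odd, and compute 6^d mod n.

187 − 1 = 186 = 2^1 · 93, so d = 93.
6^1 ≡ 6 (mod 187)
6^2 ≡ 6^2 = 36 ≡ 36 (mod 187)
6^4 ≡ 36^2 = 1296 ≡ 174 (mod 187)
6^8 ≡ 174^2 = 30276 ≡ 169 (mod 187)
6^16 ≡ 169^2 = 28561 ≡ 137 (mod 187)
6^32 ≡ 137^2 = 18769 ≡ 69 (mod 187)
6^64 ≡ 69^2 = 4761 ≡ 86 (mod 187)
93 = 64 + 16 + 8 + 4 + 1 in binary powers of 2.
So 6^93 ≡ 86 · 137 · 169 · 174 · 6 ≡ 95 (mod 187).
Squaring chain: 95; never reaches −1, so base 6 is a Miller–Rabin witness that 187 is composite.

95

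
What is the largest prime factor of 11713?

53

11713 = 13 · 901
901 = 17 · 53
53 is prime.
So 11713 = 13 · 17 · 53; the largest prime factor is 53.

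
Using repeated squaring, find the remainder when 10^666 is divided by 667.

10^1 ≡ 10 (mod 667)
10^2 ≡ 10^2 = 100 ≡ 100 (mod 667)
10^4 ≡ 100^2 = 10000 ≡ 662 (mod 667)
10^8 ≡ 662^2 = 438244 ≡ 25 (mod 667)
10^16 ≡ 25^2 = 625 ≡ 625 (mod 667)
10^32 ≡ 625^2 = 390625 ≡ 430 (mod 667)
10^64 ≡ 430^2 = 184900 ≡ 141 (mod 667)
10^128 ≡ 141^2 = 19881 ≡ 538 (mod 667)
10^256 ≡ 538^2 = 289444 ≡ 633 (mod 667)
10^512 ≡ 633^2 = 400689 ≡ 489 (mod 667)
666 = 512 + 128 + 16 + 8 + 2 in binary powers of 2.
So 10^666 ≡ 489 · 538 · 625 · 25 · 100 ≡ 236 (mod 667).
Since 236 ≠ 1, base 10 is a Fermat witness: 667 is composite.

236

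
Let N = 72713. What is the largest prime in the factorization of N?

89

72713 = 19 · 3827
3827 = 43 · 89
89 is prime.
So 72713 = 19 · 43 · 89; the largest prime factor is 89.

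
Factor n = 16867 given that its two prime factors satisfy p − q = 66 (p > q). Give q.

101

Since p = q + 66, we have 16867 = q(q + 66), so q² + 66q − 16867 = 0.
Discriminant: 66² + 4·16867 = 4356 + 67468 = 71824; √71824 = 268.
q = (−66 + 268)/2 = 101, and p = q + 66 = 167.
Check: 101 · 167 = 16867.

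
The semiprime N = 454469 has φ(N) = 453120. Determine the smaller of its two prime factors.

641

φ(n) = (p−1)(q−1) = n − (p+q) + 1, so p + q = 454469 − 453120 + 1 = 1350.
p and q are the roots of t² − 1350t + 454469 = 0.
Discriminant: 1350² − 4·454469 = 1822500 − 1817876 = 4624; √4624 = 68.
q = (1350 − 68)/2 = 641, p = (1350 + 68)/2 = 709.
Check: 641 · 709 = 454469.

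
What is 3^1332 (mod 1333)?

3^1 ≡ 3 (mod 1333)
3^2 ≡ 3^2 = 9 ≡ 9 (mod 1333)
3^4 ≡ 9^2 = 81 ≡ 81 (mod 1333)
3^8 ≡ 81^2 = 6561 ≡ 1229 (mod 1333)
3^16 ≡ 1229^2 = 1510441 ≡ 152 (mod 1333)
3^32 ≡ 152^2 = 23104 ≡ 443 (mod 1333)
3^64 ≡ 443^2 = 196249 ≡ 298 (mod 1333)
3^128 ≡ 298^2 = 88804 ≡ 826 (mod 1333)
3^256 ≡ 826^2 = 682276 ≡ 1113 (mod 1333)
3^512 ≡ 1113^2 = 1238769 ≡ 412 (mod 1333)
3^1024 ≡ 412^2 = 169744 ≡ 453 (mod 1333)
1332 = 1024 + 256 + 32 + 16 + 4 in binary powers of 2.
So 3^1332 ≡ 453 · 1113 · 443 · 152 · 81 ≡ 1000 (mod 1333).
Since 1000 ≠ 1, base 3 is a Fermat witness: 1333 is composite.

1000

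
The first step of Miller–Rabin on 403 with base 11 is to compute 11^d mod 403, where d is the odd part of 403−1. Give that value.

151

403 − 1 = 402 = 2^1 · 201, so d = 201.
11^1 ≡ 11 (mod 403)
11^2 ≡ 11^2 = 121 ≡ 121 (mod 403)
11^4 ≡ 121^2 = 14641 ≡ 133 (mod 403)
11^8 ≡ 133^2 = 17689 ≡ 360 (mod 403)
11^16 ≡ 360^2 = 129600 ≡ 237 (mod 403)
11^32 ≡ 237^2 = 56169 ≡ 152 (mod 403)
11^64 ≡ 152^2 = 23104 ≡ 133 (mod 403)
11^128 ≡ 133^2 = 17689 ≡ 360 (mod 403)
201 = 128 + 64 + 8 + 1 in binary powers of 2.
So 11^201 ≡ 360 · 133 · 360 · 11 ≡ 151 (mod 403).
Squaring chain: 151; never reaches −1, so base 11 is a Miller–Rabin witness that 403 is composite.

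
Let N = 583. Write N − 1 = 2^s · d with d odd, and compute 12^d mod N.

56

583 − 1 = 582 = 2^1 · 291, so d = 291.
12^1 ≡ 12 (mod 583)
12^2 ≡ 12^2 = 144 ≡ 144 (mod 583)
12^4 ≡ 144^2 = 20736 ≡ 331 (mod 583)
12^8 ≡ 331^2 = 109561 ≡ 540 (mod 583)
12^16 ≡ 540^2 = 291600 ≡ 100 (mod 583)
12^32 ≡ 100^2 = 10000 ≡ 89 (mod 583)
12^64 ≡ 89^2 = 7921 ≡ 342 (mod 583)
12^128 ≡ 342^2 = 116964 ≡ 364 (mod 583)
12^256 ≡ 364^2 = 132496 ≡ 155 (mod 583)
291 = 256 + 32 + 2 + 1 in binary powers of 2.
So 12^291 ≡ 155 · 89 · 144 · 12 ≡ 56 (mod 583).
Squaring chain: 56; never reaches −1, so base 12 is a Miller–Rabin witness that 583 is composite.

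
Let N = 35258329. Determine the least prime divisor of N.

89

35258329 is odd.
Digit sum 37, not divisible by 3.
Ends in 9: not divisible by 5.
7: 35258329 = 7·5036904 + 1
11: 35258329 = 11·3205302 + 7
13: 35258329 = 13·2712179 + 2
17: 35258329 = 17·2074019 + 6
19: 35258329 = 19·1855701 + 10
23: 35258329 = 23·1532970 + 19
29: 35258329 = 29·1215804 + 13
31: 35258329 = 31·1137365 + 14
37: 35258329 = 37·952927 + 30
41: 35258329 = 41·859959 + 10
43: 35258329 = 43·819961 + 6
47: 35258329 = 47·750177 + 10
53: 35258329 = 53·665251 + 26
59: 35258329 = 59·597598 + 47
61: 35258329 = 61·578005 + 24
67: 35258329 = 67·526243 + 48
71: 35258329 = 71·496596 + 13
73: 35258329 = 73·482990 + 59
79: 35258329 = 79·446307 + 76
83: 35258329 = 83·424799 + 12
89: 35258329 = 89·396161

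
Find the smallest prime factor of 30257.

79

30257 is odd.
Digit sum 17, not divisible by 3.
Ends in 7: not divisible by 5.
7: 30257 = 7·4322 + 3
11: 30257 = 11·2750 + 7
13: 30257 = 13·2327 + 6
17: 30257 = 17·1779 + 14
19: 30257 = 19·1592 + 9
23: 30257 = 23·1315 + 12
29: 30257 = 29·1043 + 10
31: 30257 = 31·976 + 1
37: 30257 = 37·817 + 28
41: 30257 = 41·737 + 40
43: 30257 = 43·703 + 28
47: 30257 = 47·643 + 36
53: 30257 = 53·570 + 47
59: 30257 = 59·512 + 49
61: 30257 = 61·496 + 1
67: 30257 = 67·451 + 40
71: 30257 = 71·426 + 11
73: 30257 = 73·414 + 35
79: 30257 = 79·383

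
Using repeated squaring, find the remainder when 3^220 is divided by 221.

55

3^1 ≡ 3 (mod 221)
3^2 ≡ 3^2 = 9 ≡ 9 (mod 221)
3^4 ≡ 9^2 = 81 ≡ 81 (mod 221)
3^8 ≡ 81^2 = 6561 ≡ 152 (mod 221)
3^16 ≡ 152^2 = 23104 ≡ 120 (mod 221)
3^32 ≡ 120^2 = 14400 ≡ 35 (mod 221)
3^64 ≡ 35^2 = 1225 ≡ 120 (mod 221)
3^128 ≡ 120^2 = 14400 ≡ 35 (mod 221)
220 = 128 + 64 + 16 + 8 + 4 in binary powers of 2.
So 3^220 ≡ 35 · 120 · 120 · 152 · 81 ≡ 55 (mod 221).
Since 55 ≠ 1, base 3 is a Fermat witness: 221 is composite.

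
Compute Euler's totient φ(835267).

Factor: 835267 = 79 · 97 · 109.
φ(835267) = (79−1) · (97−1) · (109−1) = 78 · 96 · 108 = 808704.

808704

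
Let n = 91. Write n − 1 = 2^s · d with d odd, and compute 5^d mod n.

91 − 1 = 90 = 2^1 · 45, so d = 45.
5^1 ≡ 5 (mod 91)
5^2 ≡ 5^2 = 25 ≡ 25 (mod 91)
5^4 ≡ 25^2 = 625 ≡ 79 (mod 91)
5^8 ≡ 79^2 = 6241 ≡ 53 (mod 91)
5^16 ≡ 53^2 = 2809 ≡ 79 (mod 91)
5^32 ≡ 79^2 = 6241 ≡ 53 (mod 91)
45 = 32 + 8 + 4 + 1 in binary powers of 2.
So 5^45 ≡ 53 · 53 · 79 · 5 ≡ 83 (mod 91).
Squaring chain: 83; never reaches −1, so base 5 is a Miller–Rabin witness that 91 is composite.

83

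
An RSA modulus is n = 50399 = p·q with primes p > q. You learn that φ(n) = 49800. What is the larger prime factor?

φ(n) = (p−1)(q−1) = n − (p+q) + 1, so p + q = 50399 − 49800 + 1 = 600.
p and q are the roots of t² − 600t + 50399 = 0.
Discriminant: 600² − 4·50399 = 360000 − 201596 = 158404; √158404 = 398.
q = (600 − 398)/2 = 101, p = (600 + 398)/2 = 499.
Check: 101 · 499 = 50399.

499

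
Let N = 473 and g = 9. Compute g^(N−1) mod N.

444

9^1 ≡ 9 (mod 473)
9^2 ≡ 9^2 = 81 ≡ 81 (mod 473)
9^4 ≡ 81^2 = 6561 ≡ 412 (mod 473)
9^8 ≡ 412^2 = 169744 ≡ 410 (mod 473)
9^16 ≡ 410^2 = 168100 ≡ 185 (mod 473)
9^32 ≡ 185^2 = 34225 ≡ 169 (mod 473)
9^64 ≡ 169^2 = 28561 ≡ 181 (mod 473)
9^128 ≡ 181^2 = 32761 ≡ 124 (mod 473)
9^256 ≡ 124^2 = 15376 ≡ 240 (mod 473)
472 = 256 + 128 + 64 + 16 + 8 in binary powers of 2.
So 9^472 ≡ 240 · 124 · 181 · 185 · 410 ≡ 444 (mod 473).
Since 444 ≠ 1, base 9 is a Fermat witness: 473 is composite.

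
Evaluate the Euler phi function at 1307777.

Factor: 1307777 = 41 · 167 · 191.
φ(1307777) = (41−1) · (167−1) · (191−1) = 40 · 166 · 190 = 1261600.

1261600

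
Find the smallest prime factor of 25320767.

89

25320767 is odd.
Digit sum 32, not divisible by 3.
Ends in 7: not divisible by 5.
7: 25320767 = 7·3617252 + 3
11: 25320767 = 11·2301887 + 10
13: 25320767 = 13·1947751 + 4
17: 25320767 = 17·1489456 + 15
19: 25320767 = 19·1332671 + 18
23: 25320767 = 23·1100902 + 21
29: 25320767 = 29·873129 + 26
31: 25320767 = 31·816798 + 29
37: 25320767 = 37·684345 + 2
41: 25320767 = 41·617579 + 28
43: 25320767 = 43·588855 + 2
47: 25320767 = 47·538739 + 34
53: 25320767 = 53·477750 + 17
59: 25320767 = 59·429165 + 32
61: 25320767 = 61·415094 + 33
67: 25320767 = 67·377921 + 60
71: 25320767 = 71·356630 + 37
73: 25320767 = 73·346859 + 60
79: 25320767 = 79·320516 + 3
83: 25320767 = 83·305069 + 40
89: 25320767 = 89·284503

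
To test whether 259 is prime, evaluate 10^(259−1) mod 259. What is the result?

10^1 ≡ 10 (mod 259)
10^2 ≡ 10^2 = 100 ≡ 100 (mod 259)
10^4 ≡ 100^2 = 10000 ≡ 158 (mod 259)
10^8 ≡ 158^2 = 24964 ≡ 100 (mod 259)
10^16 ≡ 100^2 = 10000 ≡ 158 (mod 259)
10^32 ≡ 158^2 = 24964 ≡ 100 (mod 259)
10^64 ≡ 100^2 = 10000 ≡ 158 (mod 259)
10^128 ≡ 158^2 = 24964 ≡ 100 (mod 259)
10^256 ≡ 100^2 = 10000 ≡ 158 (mod 259)
258 = 256 + 2 in binary powers of 2.
So 10^258 ≡ 158 · 100 ≡ 1 (mod 259).
Since the result is 1, base 10 gives no evidence that 259 is composite.

1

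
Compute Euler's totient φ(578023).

Factor: 578023 = 59 · 97 · 101.
φ(578023) = (59−1) · (97−1) · (101−1) = 58 · 96 · 100 = 556800.

556800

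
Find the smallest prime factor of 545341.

41

545341 is odd.
Digit sum 22, not divisible by 3.
Ends in 1: not divisible by 5.
7: 545341 = 7·77905 + 6
11: 545341 = 11·49576 + 5
13: 545341 = 13·41949 + 4
17: 545341 = 17·32078 + 15
19: 545341 = 19·28702 + 3
23: 545341 = 23·23710 + 11
29: 545341 = 29·18804 + 25
31: 545341 = 31·17591 + 20
37: 545341 = 37·14738 + 35
41: 545341 = 41·13301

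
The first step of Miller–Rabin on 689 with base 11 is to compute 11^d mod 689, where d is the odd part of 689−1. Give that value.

93

689 − 1 = 688 = 2^4 · 43, so d = 43.
11^1 ≡ 11 (mod 689)
11^2 ≡ 11^2 = 121 ≡ 121 (mod 689)
11^4 ≡ 121^2 = 14641 ≡ 172 (mod 689)
11^8 ≡ 172^2 = 29584 ≡ 646 (mod 689)
11^16 ≡ 646^2 = 417316 ≡ 471 (mod 689)
11^32 ≡ 471^2 = 221841 ≡ 672 (mod 689)
43 = 32 + 8 + 2 + 1 in binary powers of 2.
So 11^43 ≡ 672 · 646 · 121 · 11 ≡ 93 (mod 689).
Squaring chain: 93 → 381 → 471 → 672; never reaches −1, so base 11 is a Miller–Rabin witness that 689 is composite.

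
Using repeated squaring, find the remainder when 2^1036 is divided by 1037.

815

2^1 ≡ 2 (mod 1037)
2^2 ≡ 2^2 = 4 ≡ 4 (mod 1037)
2^4 ≡ 4^2 = 16 ≡ 16 (mod 1037)
2^8 ≡ 16^2 = 256 ≡ 256 (mod 1037)
2^16 ≡ 256^2 = 65536 ≡ 205 (mod 1037)
2^32 ≡ 205^2 = 42025 ≡ 545 (mod 1037)
2^64 ≡ 545^2 = 297025 ≡ 443 (mod 1037)
2^128 ≡ 443^2 = 196249 ≡ 256 (mod 1037)
2^256 ≡ 256^2 = 65536 ≡ 205 (mod 1037)
2^512 ≡ 205^2 = 42025 ≡ 545 (mod 1037)
2^1024 ≡ 545^2 = 297025 ≡ 443 (mod 1037)
1036 = 1024 + 8 + 4 in binary powers of 2.
So 2^1036 ≡ 443 · 256 · 16 ≡ 815 (mod 1037).
Since 815 ≠ 1, base 2 is a Fermat witness: 1037 is composite.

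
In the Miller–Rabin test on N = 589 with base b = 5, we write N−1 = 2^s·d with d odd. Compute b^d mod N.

589 − 1 = 588 = 2^2 · 147, so d = 147.
5^1 ≡ 5 (mod 589)
5^2 ≡ 5^2 = 25 ≡ 25 (mod 589)
5^4 ≡ 25^2 = 625 ≡ 36 (mod 589)
5^8 ≡ 36^2 = 1296 ≡ 118 (mod 589)
5^16 ≡ 118^2 = 13924 ≡ 377 (mod 589)
5^32 ≡ 377^2 = 142129 ≡ 180 (mod 589)
5^64 ≡ 180^2 = 32400 ≡ 5 (mod 589)
5^128 ≡ 5^2 = 25 ≡ 25 (mod 589)
147 = 128 + 16 + 2 + 1 in binary powers of 2.
So 5^147 ≡ 25 · 377 · 25 · 5 ≡ 125 (mod 589).
Squaring chain: 125 → 311; never reaches −1, so base 5 is a Miller–Rabin witness that 589 is composite.

125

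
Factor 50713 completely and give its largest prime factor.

50713 = 13 · 3901
3901 = 47 · 83
83 is prime.
So 50713 = 13 · 47 · 83; the largest prime factor is 83.

83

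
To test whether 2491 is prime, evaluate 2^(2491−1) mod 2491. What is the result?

2414

2^1 ≡ 2 (mod 2491)
2^2 ≡ 2^2 = 4 ≡ 4 (mod 2491)
2^4 ≡ 4^2 = 16 ≡ 16 (mod 2491)
2^8 ≡ 16^2 = 256 ≡ 256 (mod 2491)
2^16 ≡ 256^2 = 65536 ≡ 770 (mod 2491)
2^32 ≡ 770^2 = 592900 ≡ 42 (mod 2491)
2^64 ≡ 42^2 = 1764 ≡ 1764 (mod 2491)
2^128 ≡ 1764^2 = 3111696 ≡ 437 (mod 2491)
2^256 ≡ 437^2 = 190969 ≡ 1653 (mod 2491)
2^512 ≡ 1653^2 = 2732409 ≡ 2273 (mod 2491)
2^1024 ≡ 2273^2 = 5166529 ≡ 195 (mod 2491)
2^2048 ≡ 195^2 = 38025 ≡ 660 (mod 2491)
2490 = 2048 + 256 + 128 + 32 + 16 + 8 + 2 in binary powers of 2.
So 2^2490 ≡ 660 · 1653 · 437 · 42 · 770 · 256 · 4 ≡ 2414 (mod 2491).
Since 2414 ≠ 1, base 2 is a Fermat witness: 2491 is composite.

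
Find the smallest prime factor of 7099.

31

7099 is odd.
Digit sum 25, not divisible by 3.
Ends in 9: not divisible by 5.
7: 7099 = 7·1014 + 1
11: 7099 = 11·645 + 4
13: 7099 = 13·546 + 1
17: 7099 = 17·417 + 10
19: 7099 = 19·373 + 12
23: 7099 = 23·308 + 15
29: 7099 = 29·244 + 23
31: 7099 = 31·229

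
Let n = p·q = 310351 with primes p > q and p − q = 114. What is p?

617

Since p = q + 114, we have 310351 = q(q + 114), so q² + 114q − 310351 = 0.
Discriminant: 114² + 4·310351 = 12996 + 1241404 = 1254400; √1254400 = 1120.
q = (−114 + 1120)/2 = 503, and p = q + 114 = 617.
Check: 503 · 617 = 310351.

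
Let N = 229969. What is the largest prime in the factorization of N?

229969 = 41 · 5609
5609 = 71 · 79
79 is prime.
So 229969 = 41 · 71 · 79; the largest prime factor is 79.

79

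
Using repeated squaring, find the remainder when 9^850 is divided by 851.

752

9^1 ≡ 9 (mod 851)
9^2 ≡ 9^2 = 81 ≡ 81 (mod 851)
9^4 ≡ 81^2 = 6561 ≡ 604 (mod 851)
9^8 ≡ 604^2 = 364816 ≡ 588 (mod 851)
9^16 ≡ 588^2 = 345744 ≡ 238 (mod 851)
9^32 ≡ 238^2 = 56644 ≡ 478 (mod 851)
9^64 ≡ 478^2 = 228484 ≡ 416 (mod 851)
9^128 ≡ 416^2 = 173056 ≡ 303 (mod 851)
9^256 ≡ 303^2 = 91809 ≡ 752 (mod 851)
9^512 ≡ 752^2 = 565504 ≡ 440 (mod 851)
850 = 512 + 256 + 64 + 16 + 2 in binary powers of 2.
So 9^850 ≡ 440 · 752 · 416 · 238 · 81 ≡ 752 (mod 851).
Since 752 ≠ 1, base 9 is a Fermat witness: 851 is composite.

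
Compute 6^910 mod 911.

1

6^1 ≡ 6 (mod 911)
6^2 ≡ 6^2 = 36 ≡ 36 (mod 911)
6^4 ≡ 36^2 = 1296 ≡ 385 (mod 911)
6^8 ≡ 385^2 = 148225 ≡ 643 (mod 911)
6^16 ≡ 643^2 = 413449 ≡ 766 (mod 911)
6^32 ≡ 766^2 = 586756 ≡ 72 (mod 911)
6^64 ≡ 72^2 = 5184 ≡ 629 (mod 911)
6^128 ≡ 629^2 = 395641 ≡ 267 (mod 911)
6^256 ≡ 267^2 = 71289 ≡ 231 (mod 911)
6^512 ≡ 231^2 = 53361 ≡ 523 (mod 911)
910 = 512 + 256 + 128 + 8 + 4 + 2 in binary powers of 2.
So 6^910 ≡ 523 · 231 · 267 · 643 · 385 · 36 ≡ 1 (mod 911).
Since the result is 1, base 6 gives no evidence that 911 is composite.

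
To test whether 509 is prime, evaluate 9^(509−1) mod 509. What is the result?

1

9^1 ≡ 9 (mod 509)
9^2 ≡ 9^2 = 81 ≡ 81 (mod 509)
9^4 ≡ 81^2 = 6561 ≡ 453 (mod 509)
9^8 ≡ 453^2 = 205209 ≡ 82 (mod 509)
9^16 ≡ 82^2 = 6724 ≡ 107 (mod 509)
9^32 ≡ 107^2 = 11449 ≡ 251 (mod 509)
9^64 ≡ 251^2 = 63001 ≡ 394 (mod 509)
9^128 ≡ 394^2 = 155236 ≡ 500 (mod 509)
9^256 ≡ 500^2 = 250000 ≡ 81 (mod 509)
508 = 256 + 128 + 64 + 32 + 16 + 8 + 4 in binary powers of 2.
So 9^508 ≡ 81 · 500 · 394 · 251 · 107 · 82 · 453 ≡ 1 (mod 509).
Since the result is 1, base 9 gives no evidence that 509 is composite.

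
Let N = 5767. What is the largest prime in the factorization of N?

5767 = 73 · 79
79 is prime.
So 5767 = 73 · 79; the largest prime factor is 79.

79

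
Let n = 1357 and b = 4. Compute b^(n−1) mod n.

4^1 ≡ 4 (mod 1357)
4^2 ≡ 4^2 = 16 ≡ 16 (mod 1357)
4^4 ≡ 16^2 = 256 ≡ 256 (mod 1357)
4^8 ≡ 256^2 = 65536 ≡ 400 (mod 1357)
4^16 ≡ 400^2 = 160000 ≡ 1231 (mod 1357)
4^32 ≡ 1231^2 = 1515361 ≡ 949 (mod 1357)
4^64 ≡ 949^2 = 900601 ≡ 910 (mod 1357)
4^128 ≡ 910^2 = 828100 ≡ 330 (mod 1357)
4^256 ≡ 330^2 = 108900 ≡ 340 (mod 1357)
4^512 ≡ 340^2 = 115600 ≡ 255 (mod 1357)
4^1024 ≡ 255^2 = 65025 ≡ 1246 (mod 1357)
1356 = 1024 + 256 + 64 + 8 + 4 in binary powers of 2.
So 4^1356 ≡ 1246 · 340 · 910 · 400 · 256 ≡ 685 (mod 1357).
Since 685 ≠ 1, base 4 is a Fermat witness: 1357 is composite.

685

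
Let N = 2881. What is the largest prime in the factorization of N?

2881 = 43 · 67
67 is prime.
So 2881 = 43 · 67; the largest prime factor is 67.

67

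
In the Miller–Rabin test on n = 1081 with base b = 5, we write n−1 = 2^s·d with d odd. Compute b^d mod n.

608

1081 − 1 = 1080 = 2^3 · 135, so d = 135.
5^1 ≡ 5 (mod 1081)
5^2 ≡ 5^2 = 25 ≡ 25 (mod 1081)
5^4 ≡ 25^2 = 625 ≡ 625 (mod 1081)
5^8 ≡ 625^2 = 390625 ≡ 384 (mod 1081)
5^16 ≡ 384^2 = 147456 ≡ 440 (mod 1081)
5^32 ≡ 440^2 = 193600 ≡ 101 (mod 1081)
5^64 ≡ 101^2 = 10201 ≡ 472 (mod 1081)
5^128 ≡ 472^2 = 222784 ≡ 98 (mod 1081)
135 = 128 + 4 + 2 + 1 in binary powers of 2.
So 5^135 ≡ 98 · 625 · 25 · 5 ≡ 608 (mod 1081).
Squaring chain: 608 → 1043 → 363; never reaches −1, so base 5 is a Miller–Rabin witness that 1081 is composite.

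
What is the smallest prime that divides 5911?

5911 is odd.
Digit sum 16, not divisible by 3.
Ends in 1: not divisible by 5.
7: 5911 = 7·844 + 3
11: 5911 = 11·537 + 4
13: 5911 = 13·454 + 9
17: 5911 = 17·347 + 12
19: 5911 = 19·311 + 2
23: 5911 = 23·257

23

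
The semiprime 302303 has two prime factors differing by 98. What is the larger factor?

601

Since p = q + 98, we have 302303 = q(q + 98), so q² + 98q − 302303 = 0.
Discriminant: 98² + 4·302303 = 9604 + 1209212 = 1218816; √1218816 = 1104.
q = (−98 + 1104)/2 = 503, and p = q + 98 = 601.
Check: 503 · 601 = 302303.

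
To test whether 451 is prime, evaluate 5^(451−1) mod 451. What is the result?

5^1 ≡ 5 (mod 451)
5^2 ≡ 5^2 = 25 ≡ 25 (mod 451)
5^4 ≡ 25^2 = 625 ≡ 174 (mod 451)
5^8 ≡ 174^2 = 30276 ≡ 59 (mod 451)
5^16 ≡ 59^2 = 3481 ≡ 324 (mod 451)
5^32 ≡ 324^2 = 104976 ≡ 344 (mod 451)
5^64 ≡ 344^2 = 118336 ≡ 174 (mod 451)
5^128 ≡ 174^2 = 30276 ≡ 59 (mod 451)
5^256 ≡ 59^2 = 3481 ≡ 324 (mod 451)
450 = 256 + 128 + 64 + 2 in binary powers of 2.
So 5^450 ≡ 324 · 59 · 174 · 25 ≡ 122 (mod 451).
Since 122 ≠ 1, base 5 is a Fermat witness: 451 is composite.

122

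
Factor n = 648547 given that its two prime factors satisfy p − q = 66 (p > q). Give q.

Since p = q + 66, we have 648547 = q(q + 66), so q² + 66q − 648547 = 0.
Discriminant: 66² + 4·648547 = 4356 + 2594188 = 2598544; √2598544 = 1612.
q = (−66 + 1612)/2 = 773, and p = q + 66 = 839.
Check: 773 · 839 = 648547.

773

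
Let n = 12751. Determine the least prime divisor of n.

41

12751 is odd.
Digit sum 16, not divisible by 3.
Ends in 1: not divisible by 5.
7: 12751 = 7·1821 + 4
11: 12751 = 11·1159 + 2
13: 12751 = 13·980 + 11
17: 12751 = 17·750 + 1
19: 12751 = 19·671 + 2
23: 12751 = 23·554 + 9
29: 12751 = 29·439 + 20
31: 12751 = 31·411 + 10
37: 12751 = 37·344 + 23
41: 12751 = 41·311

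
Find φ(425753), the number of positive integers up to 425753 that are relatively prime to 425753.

401104

Factor: 425753 = 23 · 107 · 173.
φ(425753) = (23−1) · (107−1) · (173−1) = 22 · 106 · 172 = 401104.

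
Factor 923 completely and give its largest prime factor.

923 = 13 · 71
71 is prime.
So 923 = 13 · 71; the largest prime factor is 71.

71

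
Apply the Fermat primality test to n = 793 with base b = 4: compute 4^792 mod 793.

508

4^1 ≡ 4 (mod 793)
4^2 ≡ 4^2 = 16 ≡ 16 (mod 793)
4^4 ≡ 16^2 = 256 ≡ 256 (mod 793)
4^8 ≡ 256^2 = 65536 ≡ 510 (mod 793)
4^16 ≡ 510^2 = 260100 ≡ 789 (mod 793)
4^32 ≡ 789^2 = 622521 ≡ 16 (mod 793)
4^64 ≡ 16^2 = 256 ≡ 256 (mod 793)
4^128 ≡ 256^2 = 65536 ≡ 510 (mod 793)
4^256 ≡ 510^2 = 260100 ≡ 789 (mod 793)
4^512 ≡ 789^2 = 622521 ≡ 16 (mod 793)
792 = 512 + 256 + 16 + 8 in binary powers of 2.
So 4^792 ≡ 16 · 789 · 789 · 510 ≡ 508 (mod 793).
Since 508 ≠ 1, base 4 is a Fermat witness: 793 is composite.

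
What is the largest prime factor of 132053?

83

132053 = 37 · 3569
3569 = 43 · 83
83 is prime.
So 132053 = 37 · 43 · 83; the largest prime factor is 83.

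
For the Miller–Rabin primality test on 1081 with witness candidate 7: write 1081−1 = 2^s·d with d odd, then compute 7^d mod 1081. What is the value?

1081 − 1 = 1080 = 2^3 · 135, so d = 135.
7^1 ≡ 7 (mod 1081)
7^2 ≡ 7^2 = 49 ≡ 49 (mod 1081)
7^4 ≡ 49^2 = 2401 ≡ 239 (mod 1081)
7^8 ≡ 239^2 = 57121 ≡ 909 (mod 1081)
7^16 ≡ 909^2 = 826281 ≡ 397 (mod 1081)
7^32 ≡ 397^2 = 157609 ≡ 864 (mod 1081)
7^64 ≡ 864^2 = 746496 ≡ 606 (mod 1081)
7^128 ≡ 606^2 = 367236 ≡ 777 (mod 1081)
135 = 128 + 4 + 2 + 1 in binary powers of 2.
So 7^135 ≡ 777 · 239 · 49 · 7 ≡ 366 (mod 1081).
Squaring chain: 366 → 993 → 177; never reaches −1, so base 7 is a Miller–Rabin witness that 1081 is composite.

366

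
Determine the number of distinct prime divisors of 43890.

6

43890 = 2 · 21945
21945 = 3 · 7315
7315 = 5 · 1463
1463 = 7 · 209
209 = 11 · 19
43890 = 2 · 3 · 5 · 7 · 11 · 19, which has 6 distinct prime factors.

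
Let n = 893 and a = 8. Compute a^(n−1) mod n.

8^1 ≡ 8 (mod 893)
8^2 ≡ 8^2 = 64 ≡ 64 (mod 893)
8^4 ≡ 64^2 = 4096 ≡ 524 (mod 893)
8^8 ≡ 524^2 = 274576 ≡ 425 (mod 893)
8^16 ≡ 425^2 = 180625 ≡ 239 (mod 893)
8^32 ≡ 239^2 = 57121 ≡ 862 (mod 893)
8^64 ≡ 862^2 = 743044 ≡ 68 (mod 893)
8^128 ≡ 68^2 = 4624 ≡ 159 (mod 893)
8^256 ≡ 159^2 = 25281 ≡ 277 (mod 893)
8^512 ≡ 277^2 = 76729 ≡ 824 (mod 893)
892 = 512 + 256 + 64 + 32 + 16 + 8 + 4 in binary powers of 2.
So 8^892 ≡ 824 · 277 · 68 · 862 · 239 · 425 · 524 ≡ 68 (mod 893).
Since 68 ≠ 1, base 8 is a Fermat witness: 893 is composite.

68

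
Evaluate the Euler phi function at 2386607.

2326104

Factor: 2386607 = 67 · 179 · 199.
φ(2386607) = (67−1) · (179−1) · (199−1) = 66 · 178 · 198 = 2326104.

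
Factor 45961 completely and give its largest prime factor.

45961 = 19 · 2419
2419 = 41 · 59
59 is prime.
So 45961 = 19 · 41 · 59; the largest prime factor is 59.

59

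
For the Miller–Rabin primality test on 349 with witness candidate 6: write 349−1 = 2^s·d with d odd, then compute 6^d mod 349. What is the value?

349 − 1 = 348 = 2^2 · 87, so d = 87.
6^1 ≡ 6 (mod 349)
6^2 ≡ 6^2 = 36 ≡ 36 (mod 349)
6^4 ≡ 36^2 = 1296 ≡ 249 (mod 349)
6^8 ≡ 249^2 = 62001 ≡ 228 (mod 349)
6^16 ≡ 228^2 = 51984 ≡ 332 (mod 349)
6^32 ≡ 332^2 = 110224 ≡ 289 (mod 349)
6^64 ≡ 289^2 = 83521 ≡ 110 (mod 349)
87 = 64 + 16 + 4 + 2 + 1 in binary powers of 2.
So 6^87 ≡ 110 · 332 · 249 · 36 · 6 ≡ 136 (mod 349).
Squaring chain: 136 → 348; reaches −1, so base 6 does not prove 349 composite.

136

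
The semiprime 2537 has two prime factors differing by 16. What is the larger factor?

59

Since p = q + 16, we have 2537 = q(q + 16), so q² + 16q − 2537 = 0.
Discriminant: 16² + 4·2537 = 256 + 10148 = 10404; √10404 = 102.
q = (−16 + 102)/2 = 43, and p = q + 16 = 59.
Check: 43 · 59 = 2537.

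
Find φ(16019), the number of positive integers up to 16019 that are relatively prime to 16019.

Factor: 16019 = 83 · 193.
φ(16019) = (83−1) · (193−1) = 82 · 192 = 15744.

15744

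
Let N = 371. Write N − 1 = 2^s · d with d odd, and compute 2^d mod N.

371 − 1 = 370 = 2^1 · 185, so d = 185.
2^1 ≡ 2 (mod 371)
2^2 ≡ 2^2 = 4 ≡ 4 (mod 371)
2^4 ≡ 4^2 = 16 ≡ 16 (mod 371)
2^8 ≡ 16^2 = 256 ≡ 256 (mod 371)
2^16 ≡ 256^2 = 65536 ≡ 240 (mod 371)
2^32 ≡ 240^2 = 57600 ≡ 95 (mod 371)
2^64 ≡ 95^2 = 9025 ≡ 121 (mod 371)
2^128 ≡ 121^2 = 14641 ≡ 172 (mod 371)
185 = 128 + 32 + 16 + 8 + 1 in binary powers of 2.
So 2^185 ≡ 172 · 95 · 240 · 256 · 2 ≡ 151 (mod 371).
Squaring chain: 151; never reaches −1, so base 2 is a Miller–Rabin witness that 371 is composite.

151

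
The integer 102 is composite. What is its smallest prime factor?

2

102 is even: 2 divides it.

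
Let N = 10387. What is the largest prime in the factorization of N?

10387 = 13 · 799
799 = 17 · 47
47 is prime.
So 10387 = 13 · 17 · 47; the largest prime factor is 47.

47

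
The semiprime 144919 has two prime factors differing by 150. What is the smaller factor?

Since p = q + 150, we have 144919 = q(q + 150), so q² + 150q − 144919 = 0.
Discriminant: 150² + 4·144919 = 22500 + 579676 = 602176; √602176 = 776.
q = (−150 + 776)/2 = 313, and p = q + 150 = 463.
Check: 313 · 463 = 144919.

313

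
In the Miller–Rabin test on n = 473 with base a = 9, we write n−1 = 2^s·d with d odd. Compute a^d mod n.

203

473 − 1 = 472 = 2^3 · 59, so d = 59.
9^1 ≡ 9 (mod 473)
9^2 ≡ 9^2 = 81 ≡ 81 (mod 473)
9^4 ≡ 81^2 = 6561 ≡ 412 (mod 473)
9^8 ≡ 412^2 = 169744 ≡ 410 (mod 473)
9^16 ≡ 410^2 = 168100 ≡ 185 (mod 473)
9^32 ≡ 185^2 = 34225 ≡ 169 (mod 473)
59 = 32 + 16 + 8 + 2 + 1 in binary powers of 2.
So 9^59 ≡ 169 · 185 · 410 · 81 · 9 ≡ 203 (mod 473).
Squaring chain: 203 → 58 → 53; never reaches −1, so base 9 is a Miller–Rabin witness that 473 is composite.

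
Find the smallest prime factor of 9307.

9307 is odd.
Digit sum 19, not divisible by 3.
Ends in 7: not divisible by 5.
7: 9307 = 7·1329 + 4
11: 9307 = 11·846 + 1
13: 9307 = 13·715 + 12
17: 9307 = 17·547 + 8
19: 9307 = 19·489 + 16
23: 9307 = 23·404 + 15
29: 9307 = 29·320 + 27
31: 9307 = 31·300 + 7
37: 9307 = 37·251 + 20
41: 9307 = 41·227

41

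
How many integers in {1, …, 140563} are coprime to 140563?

131040

Factor: 140563 = 29 · 37 · 131.
φ(140563) = (29−1) · (37−1) · (131−1) = 28 · 36 · 130 = 131040.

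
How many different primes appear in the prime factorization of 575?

575 = 5^2 · 23
575 = 5^2 · 23, which has 2 distinct prime factors.

2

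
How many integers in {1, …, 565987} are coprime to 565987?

Factor: 565987 = 53 · 59 · 181.
φ(565987) = (53−1) · (59−1) · (181−1) = 52 · 58 · 180 = 542880.

542880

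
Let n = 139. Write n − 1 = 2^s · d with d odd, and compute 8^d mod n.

138

139 − 1 = 138 = 2^1 · 69, so d = 69.
8^1 ≡ 8 (mod 139)
8^2 ≡ 8^2 = 64 ≡ 64 (mod 139)
8^4 ≡ 64^2 = 4096 ≡ 65 (mod 139)
8^8 ≡ 65^2 = 4225 ≡ 55 (mod 139)
8^16 ≡ 55^2 = 3025 ≡ 106 (mod 139)
8^32 ≡ 106^2 = 11236 ≡ 116 (mod 139)
8^64 ≡ 116^2 = 13456 ≡ 112 (mod 139)
69 = 64 + 4 + 1 in binary powers of 2.
So 8^69 ≡ 112 · 65 · 8 ≡ 138 (mod 139).
Since 8^d ≡ 138 (mod 139), base 8 does not prove 139 composite.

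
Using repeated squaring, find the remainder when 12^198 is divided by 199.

1

12^1 ≡ 12 (mod 199)
12^2 ≡ 12^2 = 144 ≡ 144 (mod 199)
12^4 ≡ 144^2 = 20736 ≡ 40 (mod 199)
12^8 ≡ 40^2 = 1600 ≡ 8 (mod 199)
12^16 ≡ 8^2 = 64 ≡ 64 (mod 199)
12^32 ≡ 64^2 = 4096 ≡ 116 (mod 199)
12^64 ≡ 116^2 = 13456 ≡ 123 (mod 199)
12^128 ≡ 123^2 = 15129 ≡ 5 (mod 199)
198 = 128 + 64 + 4 + 2 in binary powers of 2.
So 12^198 ≡ 5 · 123 · 40 · 144 ≡ 1 (mod 199).
Since the result is 1, base 12 gives no evidence that 199 is composite.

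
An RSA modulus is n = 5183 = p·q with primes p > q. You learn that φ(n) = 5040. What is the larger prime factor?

73

φ(n) = (p−1)(q−1) = n − (p+q) + 1, so p + q = 5183 − 5040 + 1 = 144.
p and q are the roots of t² − 144t + 5183 = 0.
Discriminant: 144² − 4·5183 = 20736 − 20732 = 4; √4 = 2.
q = (144 − 2)/2 = 71, p = (144 + 2)/2 = 73.
Check: 71 · 73 = 5183.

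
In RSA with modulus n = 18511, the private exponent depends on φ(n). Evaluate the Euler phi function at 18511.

Factor: 18511 = 107 · 173.
φ(18511) = (107−1) · (173−1) = 106 · 172 = 18232.

18232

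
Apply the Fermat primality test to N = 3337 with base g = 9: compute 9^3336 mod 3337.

9^1 ≡ 9 (mod 3337)
9^2 ≡ 9^2 = 81 ≡ 81 (mod 3337)
9^4 ≡ 81^2 = 6561 ≡ 3224 (mod 3337)
9^8 ≡ 3224^2 = 10394176 ≡ 2758 (mod 3337)
9^16 ≡ 2758^2 = 7606564 ≡ 1541 (mod 3337)
9^32 ≡ 1541^2 = 2374681 ≡ 2074 (mod 3337)
9^64 ≡ 2074^2 = 4301476 ≡ 83 (mod 3337)
9^128 ≡ 83^2 = 6889 ≡ 215 (mod 3337)
9^256 ≡ 215^2 = 46225 ≡ 2844 (mod 3337)
9^512 ≡ 2844^2 = 8088336 ≡ 2785 (mod 3337)
9^1024 ≡ 2785^2 = 7756225 ≡ 1037 (mod 3337)
9^2048 ≡ 1037^2 = 1075369 ≡ 855 (mod 3337)
3336 = 2048 + 1024 + 256 + 8 in binary powers of 2.
So 9^3336 ≡ 855 · 1037 · 2844 · 2758 ≡ 714 (mod 3337).
Since 714 ≠ 1, base 9 is a Fermat witness: 3337 is composite.

714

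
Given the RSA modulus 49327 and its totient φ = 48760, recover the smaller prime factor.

107

φ(n) = (p−1)(q−1) = n − (p+q) + 1, so p + q = 49327 − 48760 + 1 = 568.
p and q are the roots of t² − 568t + 49327 = 0.
Discriminant: 568² − 4·49327 = 322624 − 197308 = 125316; √125316 = 354.
q = (568 − 354)/2 = 107, p = (568 + 354)/2 = 461.
Check: 107 · 461 = 49327.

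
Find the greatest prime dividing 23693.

43

23693 = 19 · 1247
1247 = 29 · 43
43 is prime.
So 23693 = 19 · 29 · 43; the largest prime factor is 43.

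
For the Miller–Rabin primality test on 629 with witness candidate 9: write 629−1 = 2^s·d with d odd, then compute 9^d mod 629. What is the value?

382

629 − 1 = 628 = 2^2 · 157, so d = 157.
9^1 ≡ 9 (mod 629)
9^2 ≡ 9^2 = 81 ≡ 81 (mod 629)
9^4 ≡ 81^2 = 6561 ≡ 271 (mod 629)
9^8 ≡ 271^2 = 73441 ≡ 477 (mod 629)
9^16 ≡ 477^2 = 227529 ≡ 460 (mod 629)
9^32 ≡ 460^2 = 211600 ≡ 256 (mod 629)
9^64 ≡ 256^2 = 65536 ≡ 120 (mod 629)
9^128 ≡ 120^2 = 14400 ≡ 562 (mod 629)
157 = 128 + 16 + 8 + 4 + 1 in binary powers of 2.
So 9^157 ≡ 562 · 460 · 477 · 271 · 9 ≡ 382 (mod 629).
Squaring chain: 382 → 625; never reaches −1, so base 9 is a Miller–Rabin witness that 629 is composite.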